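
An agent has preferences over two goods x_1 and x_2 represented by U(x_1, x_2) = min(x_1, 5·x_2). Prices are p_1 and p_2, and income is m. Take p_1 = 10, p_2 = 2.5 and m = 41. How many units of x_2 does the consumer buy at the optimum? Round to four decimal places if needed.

With perfect complements, no substitution: consume in ratio x_1:x_2 = 5:1.
Budget: p_1·x_1 + p_2·(1/5)·x_1 = m, so (5·p_1 + p_2)·x_1 = 5·m.
Demand: x_1*(p_1,p_2,m) = 5·m/(5·p_1 + p_2), x_2* = m/(5·p_1 + p_2).
Here 5·10 + 2.5 = 52.5, giving x_2* = 0.781.

x_2* = 0.781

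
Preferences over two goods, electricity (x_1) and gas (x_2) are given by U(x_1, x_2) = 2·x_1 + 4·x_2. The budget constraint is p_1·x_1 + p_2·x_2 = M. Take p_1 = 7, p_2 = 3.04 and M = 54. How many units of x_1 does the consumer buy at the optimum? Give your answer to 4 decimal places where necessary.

x_1* = 0

Perfect substitutes: compare marginal utility per dollar. 2/p_1 vs 4/p_2 → 0.2857 vs 1.3158.
x_2 gives more utility per dollar, so spend all income on x_2: x_2* = M/p_2, x_1* = 0.
Numerically: x_1* = 0, x_2* = 17.7632.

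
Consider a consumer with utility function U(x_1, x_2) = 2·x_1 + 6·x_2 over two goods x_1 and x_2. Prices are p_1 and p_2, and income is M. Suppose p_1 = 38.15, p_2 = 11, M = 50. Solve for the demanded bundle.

Linear utility — the consumer picks whichever good has higher MU/price: 2/38.15 = 0.0524 vs 6/11 = 0.5455.
x_2 gives more utility per dollar, so spend all income on x_2: x_2* = M/p_2, x_1* = 0.
Numerically: x_1* = 0, x_2* = 4.5455.

x_1* = 0, x_2* = 4.5455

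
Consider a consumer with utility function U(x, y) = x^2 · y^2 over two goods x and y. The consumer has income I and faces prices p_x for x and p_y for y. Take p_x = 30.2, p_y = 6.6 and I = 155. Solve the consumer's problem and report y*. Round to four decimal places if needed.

y* = 11.7424

MU_x/MU_y = (2·y)/(2·x); tangency sets this equal to p_x/p_y.
So 2·p_y·y = 2·p_x·x; combined with the budget, a share 0.5 of income goes to x.
Demand: x*(p_x,p_y,I) = 0.5·I/p_x and y* = 0.5·I/p_y.
At p_x=30.2, p_y=6.6, I=155: y* = 0.5·155/6.6 = 11.7424.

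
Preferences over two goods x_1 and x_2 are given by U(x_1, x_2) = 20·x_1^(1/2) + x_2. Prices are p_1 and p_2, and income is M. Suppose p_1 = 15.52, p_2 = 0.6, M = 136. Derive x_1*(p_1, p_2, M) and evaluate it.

Utility is quasi-linear in x_2; the FOC for x_1 is 10/√x_1 = p_1/p_2.
Solve: √x_1 = 10·p_2/p_1, so x_1*(p_1,p_2) = (10·p_2/p_1)², and x_2* = (M − p_1·x_1*)/p_2.
Plugging in: x_1* = (10·0.6/15.52)² = 0.1495.

x_1* = 0.1495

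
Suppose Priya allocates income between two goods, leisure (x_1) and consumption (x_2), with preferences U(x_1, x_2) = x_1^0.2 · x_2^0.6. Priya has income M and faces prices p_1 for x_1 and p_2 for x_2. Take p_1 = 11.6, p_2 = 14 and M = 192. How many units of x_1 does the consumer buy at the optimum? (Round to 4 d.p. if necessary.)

x_1* = 4.1379

MU_x_1/MU_x_2 = (0.2·x_2)/(0.6·x_1); tangency sets this equal to p_1/p_2.
Rearranging, p_2·x_2 = 3·p_1·x_1. Substituting into the budget gives p_1·x_1·(1 + 3) = M.
Demand: x_1*(p_1,p_2,M) = 0.25·M/p_1 and x_2* = 0.75·M/p_2.
At p_1=11.6, p_2=14, M=192: x_1* = 0.25·192/11.6 = 4.1379.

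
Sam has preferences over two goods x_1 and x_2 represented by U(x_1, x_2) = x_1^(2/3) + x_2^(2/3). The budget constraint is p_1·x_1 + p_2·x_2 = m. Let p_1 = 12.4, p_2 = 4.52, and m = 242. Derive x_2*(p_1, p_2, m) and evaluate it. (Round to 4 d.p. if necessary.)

x_2* = 47.2603

MRS = MU_x_1/MU_x_2 = (x_2/x_1)^(1/3). Set equal to p_1/p_2.
Solve for the ratio: x_2/x_1 = [p_1/p_2]^(3).
With the ratio pinned down, the budget gives x_1* = m/(p_1 + p_2·(x_2/x_1)) and x_2* = (x_2/x_1)·x_1*.
Numerically x_2/x_1 = 20.646657, so x_1* = 242/(12.4 + 4.52·20.646657) = 2.289 and x_2* = 20.646657·2.289 = 47.2603.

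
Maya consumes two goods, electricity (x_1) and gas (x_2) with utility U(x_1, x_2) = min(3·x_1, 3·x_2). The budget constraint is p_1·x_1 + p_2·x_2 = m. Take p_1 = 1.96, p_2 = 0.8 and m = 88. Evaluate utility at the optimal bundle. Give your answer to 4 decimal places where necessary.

V = 95.6522

Demand: x_1*(p_1,p_2,m) = 3·m/(3·p_1 + 3·p_2), x_2* = 3·m/(3·p_1 + 3·p_2).
Here 3·1.96 + 3·0.8 = 8.28, giving x_1* = 31.8841 and x_2* = 31.8841.
Utility at the optimum: U(31.8841, 31.8841) = 95.6522.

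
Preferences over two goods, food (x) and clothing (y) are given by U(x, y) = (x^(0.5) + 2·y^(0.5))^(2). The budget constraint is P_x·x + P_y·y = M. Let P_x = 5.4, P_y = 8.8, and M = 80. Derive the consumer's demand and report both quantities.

With the ratio pinned down, the budget gives x* = M/(P_x + P_y·(y/x)) and y* = (y/x)·x*.
Numerically y/x = 1.506198, so x* = 80/(5.4 + 8.8·1.506198) = 4.2885 and y* = 1.506198·4.2885 = 6.4593.

x* = 4.2885, y* = 6.4593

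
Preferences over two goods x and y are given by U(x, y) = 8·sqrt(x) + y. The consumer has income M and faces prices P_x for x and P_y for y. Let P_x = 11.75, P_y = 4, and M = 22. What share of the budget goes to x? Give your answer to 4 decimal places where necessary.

share on x = 0.9903

MU_x = 4/√x, MU_y = 1. Tangency: 4/√x = P_x/P_y.
Solve: √x = 4·P_y/P_x, so x*(P_x,P_y) = (4·P_y/P_x)², and y* = (M − P_x·x*)/P_y.
Plugging in: x* = (4·4/11.75)² = 1.8542, y* = 0.0532.
Expenditure on x: 11.75·1.8542 = 21.7872; share = 0.9903.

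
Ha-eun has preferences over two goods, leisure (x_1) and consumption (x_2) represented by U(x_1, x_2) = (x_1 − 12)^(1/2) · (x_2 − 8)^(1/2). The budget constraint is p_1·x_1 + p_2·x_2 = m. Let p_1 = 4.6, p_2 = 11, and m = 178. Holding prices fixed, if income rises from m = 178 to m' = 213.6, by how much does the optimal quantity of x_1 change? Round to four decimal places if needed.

MRS = (x_2−8)/(x_1−12). Tangency with p_1/p_2 gives x_2−8 = (p_1/p_2)·(x_1−12).
Substituting into the budget: x_1* = 12 + 0.5·(m − 12·p_1 − 8·p_2)/p_1, and x_2* = 8 + 0.5·(…)/p_2.
Discretionary income = 178 − 12·4.6 − 8·11 = 34.8; x_1* = 12 + 0.5·34.8/4.6 = 15.7826.
At m' = 213.6: x_1* = 19.6522. Change: 19.6522 − 15.7826 = 3.8696.

Δx_1* = 3.8696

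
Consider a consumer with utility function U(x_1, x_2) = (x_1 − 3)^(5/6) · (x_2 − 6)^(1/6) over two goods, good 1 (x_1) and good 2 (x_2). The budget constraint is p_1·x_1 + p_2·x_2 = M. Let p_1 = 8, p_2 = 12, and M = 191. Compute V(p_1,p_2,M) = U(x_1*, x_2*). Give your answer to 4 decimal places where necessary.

V = 7.0731

MRS = 5·(x_2−6)/(x_1−3). Tangency with p_1/p_2 gives x_2−6 = (1/5)·(p_1/p_2)·(x_1−3).
After buying the subsistence bundle (3, 6), a share 5/6 of the remaining income goes to x_1: x_1* = 3 + 5/6·(M − 3p_1 − 6p_2)/p_1.
Discretionary income = 191 − 3·8 − 6·12 = 95; x_1* = 3 + 5/6·95/8 = 12.8958; x_2* = 6 + 1/6·95/12 = 7.3194.
Utility at the optimum: U(12.8958, 7.3194) = 7.0731.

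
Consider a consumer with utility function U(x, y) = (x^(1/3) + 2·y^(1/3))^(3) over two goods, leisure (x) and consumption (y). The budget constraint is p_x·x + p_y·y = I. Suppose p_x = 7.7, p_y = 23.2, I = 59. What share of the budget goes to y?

share on y = 0.6197

Numerically y/x = 0.540815, so x* = 59/(7.7 + 23.2·0.540815) = 2.914 and y* = 0.540815·2.914 = 1.5759.
Expenditure on y: 23.2·1.5759 = 36.562; share = 0.6197.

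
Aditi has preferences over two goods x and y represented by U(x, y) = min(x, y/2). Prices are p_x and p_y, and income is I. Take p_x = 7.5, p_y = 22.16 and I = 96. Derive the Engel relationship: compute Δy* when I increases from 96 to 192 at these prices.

Δy* = 3.7051

Leontief preferences: the optimum is at the kink where x/1 = y/2, i.e. y = 2·x.
Budget: p_x·x + p_y·2·x = I, so (p_x + 2·p_y)·x = I.
Demand: x*(p_x,p_y,I) = I/(p_x + 2·p_y), y* = 2·I/(p_x + 2·p_y).
Here 7.5 + 2·22.16 = 51.82, giving y* = 3.7051.
At I' = 192: y* = 7.4103. Change: 7.4103 − 3.7051 = 3.7051.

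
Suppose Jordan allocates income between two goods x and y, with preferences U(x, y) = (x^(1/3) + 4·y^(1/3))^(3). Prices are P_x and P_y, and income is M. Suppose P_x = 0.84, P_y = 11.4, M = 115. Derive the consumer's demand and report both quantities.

x* = 43.166, y* = 6.9071

From the CES first-order condition, (1/4)·(y/x)^(2/3) = P_x/P_y.
Solve for the ratio: y/x = [4·P_x/P_y]^(1.5).
With the ratio pinned down, the budget gives x* = M/(P_x + P_y·(y/x)) and y* = (y/x)·x*.
Numerically y/x = 0.160012, so x* = 115/(0.84 + 11.4·0.160012) = 43.166 and y* = 0.160012·43.166 = 6.9071.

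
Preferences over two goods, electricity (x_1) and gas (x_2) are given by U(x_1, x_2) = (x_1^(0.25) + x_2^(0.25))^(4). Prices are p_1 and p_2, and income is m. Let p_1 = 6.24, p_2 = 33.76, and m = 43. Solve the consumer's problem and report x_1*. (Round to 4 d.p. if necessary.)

x_1* = 4.3902

MRS = MU_x_1/MU_x_2 = (x_2/x_1)^(0.75). Set equal to p_1/p_2.
Solve for the ratio: x_2/x_1 = [p_1/p_2]^(4/3).
With the ratio pinned down, the budget gives x_1* = m/(p_1 + p_2·(x_2/x_1)) and x_2* = (x_2/x_1)·x_1*.
Numerically x_2/x_1 = 0.105287, so x_1* = 43/(6.24 + 33.76·0.105287) = 4.3902.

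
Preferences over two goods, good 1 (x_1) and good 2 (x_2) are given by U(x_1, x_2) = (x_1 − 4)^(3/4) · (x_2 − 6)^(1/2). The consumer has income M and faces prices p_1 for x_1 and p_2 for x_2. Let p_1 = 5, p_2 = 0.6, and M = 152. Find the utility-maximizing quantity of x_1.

x_1* = 19.408

Substituting into the budget: x_1* = 4 + 0.6·(M − 4·p_1 − 6·p_2)/p_1, and x_2* = 6 + 0.4·(…)/p_2.
Discretionary income = 152 − 4·5 − 6·0.6 = 128.4; x_1* = 4 + 0.6·128.4/5 = 19.408.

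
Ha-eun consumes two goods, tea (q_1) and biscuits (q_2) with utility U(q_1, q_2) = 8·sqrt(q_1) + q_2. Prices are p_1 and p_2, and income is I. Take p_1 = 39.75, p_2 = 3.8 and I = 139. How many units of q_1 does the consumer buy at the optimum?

Set MRS = p_1/p_2: 4·q_1^(−1/2) = p_1/p_2.
Solve: √q_1 = 4·p_2/p_1, so q_1*(p_1,p_2) = (4·p_2/p_1)², and q_2* = (I − p_1·q_1*)/p_2.
Plugging in: q_1* = (4·3.8/39.75)² = 0.1462.

q_1* = 0.1462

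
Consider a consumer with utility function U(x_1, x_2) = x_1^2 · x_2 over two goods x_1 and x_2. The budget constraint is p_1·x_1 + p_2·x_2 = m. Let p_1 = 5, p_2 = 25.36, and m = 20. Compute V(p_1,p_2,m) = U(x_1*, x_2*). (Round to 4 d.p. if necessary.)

MU_x_1/MU_x_2 = (2·x_2)/(x_1); tangency sets this equal to p_1/p_2.
So 2·p_2·x_2 = p_1·x_1; combined with the budget, a share 2/3 of income goes to x_1.
Demand: x_1*(p_1,p_2,m) = 2/3·m/p_1 and x_2* = 1/3·m/p_2.
At p_1=5, p_2=25.36, m=20: x_1* = 2/3·20/5 = 2.6667, x_2* = 0.2629.
Utility at the optimum: U(2.6667, 0.2629) = 1.8694.

V = 1.8694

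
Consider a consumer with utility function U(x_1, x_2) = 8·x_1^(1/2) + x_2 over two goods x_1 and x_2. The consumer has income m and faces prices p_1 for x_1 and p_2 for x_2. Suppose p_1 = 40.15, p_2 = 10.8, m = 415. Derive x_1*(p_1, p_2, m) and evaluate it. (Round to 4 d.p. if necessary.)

x_1* = 1.1577

Set MRS = p_1/p_2: 4·x_1^(−1/2) = p_1/p_2.
Solve: √x_1 = 4·p_2/p_1, so x_1*(p_1,p_2) = (4·p_2/p_1)², and x_2* = (m − p_1·x_1*)/p_2.
Plugging in: x_1* = (4·10.8/40.15)² = 1.1577.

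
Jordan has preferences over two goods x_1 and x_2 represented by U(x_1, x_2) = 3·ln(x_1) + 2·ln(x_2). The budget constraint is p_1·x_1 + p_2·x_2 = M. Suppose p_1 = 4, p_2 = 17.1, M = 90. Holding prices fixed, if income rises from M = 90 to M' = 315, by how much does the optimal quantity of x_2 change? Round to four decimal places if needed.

Δx_2* = 5.2632

Demand: x_1*(p_1,p_2,M) = 0.6·M/p_1 and x_2* = 0.4·M/p_2.
At p_1=4, p_2=17.1, M=90: x_2* = 0.4·90/17.1 = 2.1053.
At M' = 315: x_2* = 7.3684. Change: 7.3684 − 2.1053 = 5.2632.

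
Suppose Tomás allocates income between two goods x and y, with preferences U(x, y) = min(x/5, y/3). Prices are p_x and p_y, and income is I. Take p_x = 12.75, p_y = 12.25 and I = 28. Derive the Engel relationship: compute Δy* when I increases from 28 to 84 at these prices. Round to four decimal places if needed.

Demand: x*(p_x,p_y,I) = 5·I/(5·p_x + 3·p_y), y* = 3·I/(5·p_x + 3·p_y).
Here 5·12.75 + 3·12.25 = 100.5, giving y* = 0.8358.
At I' = 84: y* = 2.5075. Change: 2.5075 − 0.8358 = 1.6716.

Δy* = 1.6716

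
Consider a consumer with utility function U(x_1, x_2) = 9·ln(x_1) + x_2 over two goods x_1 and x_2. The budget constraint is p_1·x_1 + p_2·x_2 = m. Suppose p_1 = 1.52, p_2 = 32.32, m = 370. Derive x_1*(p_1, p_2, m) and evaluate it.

So x_1*(p_1,p_2) = 9·p_2/p_1, independent of income; and x_2* = (m − 9·p_2)/p_2.
At the given prices: x_1* = 9·32.32/1.52 = 191.3684.

x_1* = 191.3684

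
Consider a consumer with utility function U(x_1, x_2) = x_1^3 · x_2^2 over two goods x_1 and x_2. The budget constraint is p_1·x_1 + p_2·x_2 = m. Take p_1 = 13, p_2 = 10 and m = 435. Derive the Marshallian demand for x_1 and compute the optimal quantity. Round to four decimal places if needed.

The MRS is (3/2)·x_2/x_1. Set MRS = p_1/p_2.
Rearranging, p_2·x_2 = (2/3)·p_1·x_1. Substituting into the budget gives p_1·x_1·(1 + (2/3)) = m.
Demand: x_1*(p_1,p_2,m) = 0.6·m/p_1 and x_2* = 0.4·m/p_2.
At p_1=13, p_2=10, m=435: x_1* = 0.6·435/13 = 20.0769.

x_1* = 20.0769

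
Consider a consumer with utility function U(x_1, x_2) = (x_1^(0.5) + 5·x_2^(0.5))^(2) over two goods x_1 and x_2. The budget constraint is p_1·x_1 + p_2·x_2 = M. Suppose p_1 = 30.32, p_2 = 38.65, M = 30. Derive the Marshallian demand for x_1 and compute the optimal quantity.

MU_x_1 ∝ x_1^(-0.5), MU_x_2 ∝ 5·x_2^(-0.5), so MRS = (1/5)·(x_2/x_1)^(0.5) = p_1/p_2.
Solve for the ratio: x_2/x_1 = [5·p_1/p_2]^(2).
With the ratio pinned down, the budget gives x_1* = M/(p_1 + p_2·(x_2/x_1)) and x_2* = (x_2/x_1)·x_1*.
Numerically x_2/x_1 = 15.385068, so x_1* = 30/(30.32 + 38.65·15.385068) = 0.048.

x_1* = 0.048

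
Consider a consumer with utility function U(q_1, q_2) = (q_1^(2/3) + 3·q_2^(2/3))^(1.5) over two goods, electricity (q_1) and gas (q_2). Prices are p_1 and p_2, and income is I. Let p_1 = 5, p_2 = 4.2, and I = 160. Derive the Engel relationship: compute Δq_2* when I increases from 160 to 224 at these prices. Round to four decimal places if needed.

From the CES first-order condition, (1/3)·(q_2/q_1)^(1/3) = p_1/p_2.
Solve for the ratio: q_2/q_1 = [3·p_1/p_2]^(3).
With the ratio pinned down, the budget gives q_1* = I/(p_1 + p_2·(q_2/q_1)) and q_2* = (q_2/q_1)·q_1*.
Numerically q_2/q_1 = 45.553936, so q_1* = 160/(5 + 4.2·45.553936) = 0.815 and q_2* = 45.553936·0.815 = 37.125.
At I' = 224: q_2* = 51.9751. Change: 51.9751 − 37.125 = 14.85.

Δq_2* = 14.85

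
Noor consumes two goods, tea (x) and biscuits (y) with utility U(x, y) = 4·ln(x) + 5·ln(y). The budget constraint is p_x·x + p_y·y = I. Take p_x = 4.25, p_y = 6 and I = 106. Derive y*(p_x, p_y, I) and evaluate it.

y* = 9.8148

MU_x/MU_y = (4·y)/(5·x); tangency sets this equal to p_x/p_y.
So 4·p_y·y = 5·p_x·x; combined with the budget, a share 4/9 of income goes to x.
Demand: x*(p_x,p_y,I) = 4/9·I/p_x and y* = 5/9·I/p_y.
At p_x=4.25, p_y=6, I=106: y* = 5/9·106/6 = 9.8148.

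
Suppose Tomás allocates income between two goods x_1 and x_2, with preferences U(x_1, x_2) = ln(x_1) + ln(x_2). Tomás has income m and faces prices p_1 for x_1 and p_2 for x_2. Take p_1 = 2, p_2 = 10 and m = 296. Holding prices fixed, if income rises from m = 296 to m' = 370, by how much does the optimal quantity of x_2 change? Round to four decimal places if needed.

Δx_2* = 3.7

Demand: x_1*(p_1,p_2,m) = 0.5·m/p_1 and x_2* = 0.5·m/p_2.
At p_1=2, p_2=10, m=296: x_2* = 0.5·296/10 = 14.8.
At m' = 370: x_2* = 18.5. Change: 18.5 − 14.8 = 3.7.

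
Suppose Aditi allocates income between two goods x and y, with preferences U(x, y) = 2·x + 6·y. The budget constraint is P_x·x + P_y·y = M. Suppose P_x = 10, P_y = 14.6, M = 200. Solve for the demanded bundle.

Linear utility — the consumer picks whichever good has higher MU/price: 2/10 = 0.2 vs 6/14.6 = 0.411.
y gives more utility per dollar, so spend all income on y: y* = M/P_y, x* = 0.
Numerically: x* = 0, y* = 13.6986.

x* = 0, y* = 13.6986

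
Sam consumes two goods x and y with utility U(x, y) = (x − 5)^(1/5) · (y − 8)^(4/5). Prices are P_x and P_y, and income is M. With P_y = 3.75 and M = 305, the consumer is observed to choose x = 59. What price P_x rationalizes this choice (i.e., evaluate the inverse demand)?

MRS = (1/4)·(y−8)/(x−5). Tangency with P_x/P_y gives y−8 = 4·(P_x/P_y)·(x−5).
Substituting into the budget: x* = 5 + 0.2·(M − 5·P_x − 8·P_y)/P_x, and y* = 8 + 0.8·(…)/P_y.
Set x* = 59 in the demand function and solve for P_x: P_x = 1.

P_x = 1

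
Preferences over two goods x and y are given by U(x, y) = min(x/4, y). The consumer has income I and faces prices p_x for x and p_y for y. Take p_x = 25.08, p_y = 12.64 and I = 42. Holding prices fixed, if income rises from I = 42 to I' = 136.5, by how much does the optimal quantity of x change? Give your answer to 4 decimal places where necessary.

With perfect complements, no substitution: consume in ratio x:y = 4:1.
Budget: p_x·x + p_y·(1/4)·x = I, so (4·p_x + p_y)·x = 4·I.
Demand: x*(p_x,p_y,I) = 4·I/(4·p_x + p_y), y* = I/(4·p_x + p_y).
Here 4·25.08 + 12.64 = 112.96, giving x* = 1.4873.
At I' = 136.5: x* = 4.8336. Change: 4.8336 − 1.4873 = 3.3463.

Δx* = 3.3463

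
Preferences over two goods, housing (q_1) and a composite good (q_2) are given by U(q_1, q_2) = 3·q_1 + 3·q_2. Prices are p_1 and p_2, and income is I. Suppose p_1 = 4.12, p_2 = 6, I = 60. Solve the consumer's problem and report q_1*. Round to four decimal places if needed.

q_1 gives more utility per dollar, so spend all income on q_1: q_1* = I/p_1, q_2* = 0.
Numerically: q_1* = 14.5631, q_2* = 0.

q_1* = 14.5631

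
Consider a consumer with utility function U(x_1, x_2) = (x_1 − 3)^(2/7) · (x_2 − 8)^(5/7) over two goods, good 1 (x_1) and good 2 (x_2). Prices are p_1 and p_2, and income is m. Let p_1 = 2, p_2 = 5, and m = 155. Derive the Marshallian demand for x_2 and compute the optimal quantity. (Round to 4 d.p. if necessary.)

MRS = (2/5)·(x_2−8)/(x_1−3). Tangency with p_1/p_2 gives x_2−8 = (5/2)·(p_1/p_2)·(x_1−3).
Substituting into the budget: x_1* = 3 + 2/7·(m − 3·p_1 − 8·p_2)/p_1, and x_2* = 8 + 5/7·(…)/p_2.
Discretionary income = 155 − 3·2 − 8·5 = 109; x_2* = 8 + 5/7·109/5 = 23.5714.

x_2* = 23.5714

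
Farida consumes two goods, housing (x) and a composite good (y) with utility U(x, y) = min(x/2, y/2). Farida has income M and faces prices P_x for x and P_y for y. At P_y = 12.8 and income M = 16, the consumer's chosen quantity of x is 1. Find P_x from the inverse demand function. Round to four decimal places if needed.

With perfect complements, no substitution: consume in ratio x:y = 2:2.
Budget: P_x·x + P_y·x = M, so (2·P_x + 2·P_y)·x = 2·M.
Demand: x*(P_x,P_y,M) = 2·M/(2·P_x + 2·P_y), y* = 2·M/(2·P_x + 2·P_y).
Set x* = 1 in the demand function and solve for P_x: P_x = 3.2.

P_x = 3.2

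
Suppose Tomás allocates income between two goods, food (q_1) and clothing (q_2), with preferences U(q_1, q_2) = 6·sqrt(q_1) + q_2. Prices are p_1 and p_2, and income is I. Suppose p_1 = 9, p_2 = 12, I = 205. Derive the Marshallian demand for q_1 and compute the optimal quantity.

q_1* = 16

Set MRS = p_1/p_2: 3·q_1^(−1/2) = p_1/p_2.
Thus q_1* = (3·p_2/p_1)² — independent of I — with the rest of income spent on q_2.
Plugging in: q_1* = (3·12/9)² = 16.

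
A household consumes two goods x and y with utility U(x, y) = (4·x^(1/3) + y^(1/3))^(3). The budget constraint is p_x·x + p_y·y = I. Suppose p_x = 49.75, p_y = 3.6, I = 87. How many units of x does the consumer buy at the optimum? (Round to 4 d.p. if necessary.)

x* = 1.1939

MU_x ∝ 4·x^(-2/3), MU_y ∝ y^(-2/3), so MRS = 4·(y/x)^(2/3) = p_x/p_y.
Hence y/x = ((1/4)·p_x/p_y)^(1/(2/3)), i.e. raised to the 1.5 power.
Substitute y = (y/x)·x into the budget: x* = I/(p_x + p_y·(y/x)).
Numerically y/x = 6.421639, so x* = 87/(49.75 + 3.6·6.421639) = 1.1939.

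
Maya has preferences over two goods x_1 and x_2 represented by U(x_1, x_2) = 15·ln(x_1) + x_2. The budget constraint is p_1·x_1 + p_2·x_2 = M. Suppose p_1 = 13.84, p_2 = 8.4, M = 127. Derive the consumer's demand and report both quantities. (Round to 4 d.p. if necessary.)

MU_x_1 = 15/x_1, MU_x_2 = 1. Tangency: 15/x_1 = p_1/p_2.
So x_1*(p_1,p_2) = 15·p_2/p_1, independent of income; and x_2* = (M − 15·p_2)/p_2.
At the given prices: x_1* = 15·8.4/13.84 = 9.104, and x_2* = 0.119.

x_1* = 9.104, x_2* = 0.119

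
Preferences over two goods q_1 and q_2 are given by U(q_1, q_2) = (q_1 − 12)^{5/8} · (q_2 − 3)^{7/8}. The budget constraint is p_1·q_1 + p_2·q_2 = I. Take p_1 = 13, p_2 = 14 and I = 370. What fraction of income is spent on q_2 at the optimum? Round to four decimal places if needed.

This is Cobb-Douglas in (q_1−12, q_2−3): tangency gives 0.625·p_2·(q_2−3) = 0.875·p_1·(q_1−12).
Substituting into the budget: q_1* = 12 + 5/12·(I − 12·p_1 − 3·p_2)/p_1, and q_2* = 3 + 7/12·(…)/p_2.
Discretionary income = 370 − 12·13 − 3·14 = 172; q_1* = 12 + 5/12·172/13 = 17.5128; q_2* = 3 + 7/12·172/14 = 10.1667.
Expenditure on q_2: 14·10.1667 = 142.3333; share = 0.3847.

share on q_2 = 0.3847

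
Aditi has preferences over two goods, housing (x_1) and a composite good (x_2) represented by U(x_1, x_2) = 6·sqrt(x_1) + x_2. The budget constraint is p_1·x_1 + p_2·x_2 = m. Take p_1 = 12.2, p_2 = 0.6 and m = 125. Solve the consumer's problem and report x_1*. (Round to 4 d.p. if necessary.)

x_1* = 0.0218

Utility is quasi-linear in x_2; the FOC for x_1 is 3/√x_1 = p_1/p_2.
Thus x_1* = (3·p_2/p_1)² — independent of m — with the rest of income spent on x_2.
Plugging in: x_1* = (3·0.6/12.2)² = 0.0218.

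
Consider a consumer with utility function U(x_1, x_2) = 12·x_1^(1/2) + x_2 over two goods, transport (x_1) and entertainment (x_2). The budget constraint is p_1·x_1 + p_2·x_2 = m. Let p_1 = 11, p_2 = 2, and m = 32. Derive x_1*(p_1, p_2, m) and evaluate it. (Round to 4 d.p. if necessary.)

x_1* = 1.1901

Utility is quasi-linear in x_2; the FOC for x_1 is 6/√x_1 = p_1/p_2.
Thus x_1* = (6·p_2/p_1)² — independent of m — with the rest of income spent on x_2.
Plugging in: x_1* = (6·2/11)² = 1.1901.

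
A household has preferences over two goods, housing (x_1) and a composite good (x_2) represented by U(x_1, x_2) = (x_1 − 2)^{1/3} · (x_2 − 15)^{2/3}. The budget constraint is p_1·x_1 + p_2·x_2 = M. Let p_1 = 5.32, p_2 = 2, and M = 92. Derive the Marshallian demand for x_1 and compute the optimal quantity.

Let x_1' = x_1−2, x_2' = x_2−15. MRS = (1/2)·x_2'/x_1' = p_1/p_2.
After buying the subsistence bundle (2, 15), a share 1/3 of the remaining income goes to x_1: x_1* = 2 + 1/3·(M − 2p_1 − 15p_2)/p_1.
Discretionary income = 92 − 2·5.32 − 15·2 = 51.36; x_1* = 2 + 1/3·51.36/5.32 = 5.218.

x_1* = 5.218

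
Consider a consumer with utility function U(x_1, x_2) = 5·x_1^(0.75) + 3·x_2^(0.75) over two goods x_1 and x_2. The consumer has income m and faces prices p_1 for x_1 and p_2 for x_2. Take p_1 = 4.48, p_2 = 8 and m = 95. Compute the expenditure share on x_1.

MRS = MU_x_1/MU_x_2 = (5/3)·(x_2/x_1)^(0.25). Set equal to p_1/p_2.
Hence x_2/x_1 = ((3/5)·p_1/p_2)^(1/(0.25)), i.e. raised to the 4 power.
With the ratio pinned down, the budget gives x_1* = m/(p_1 + p_2·(x_2/x_1)) and x_2* = (x_2/x_1)·x_1*.
Numerically x_2/x_1 = 0.012746, so x_1* = 95/(4.48 + 8·0.012746) = 20.7335 and x_2* = 0.012746·20.7335 = 0.2643.
Expenditure on x_1: 4.48·20.7335 = 92.8859; share = 0.9777.

share on x_1 = 0.9777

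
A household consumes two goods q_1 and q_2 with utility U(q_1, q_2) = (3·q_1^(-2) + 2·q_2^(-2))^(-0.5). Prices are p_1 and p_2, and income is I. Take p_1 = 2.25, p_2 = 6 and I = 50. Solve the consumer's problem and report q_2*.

q_2* = 5.2238

With the ratio pinned down, the budget gives q_1* = I/(p_1 + p_2·(q_2/q_1)) and q_2* = (q_2/q_1)·q_1*.
Numerically q_2/q_1 = 0.629961, so q_1* = 50/(2.25 + 6·0.629961) = 8.2922 and q_2* = 0.629961·8.2922 = 5.2238.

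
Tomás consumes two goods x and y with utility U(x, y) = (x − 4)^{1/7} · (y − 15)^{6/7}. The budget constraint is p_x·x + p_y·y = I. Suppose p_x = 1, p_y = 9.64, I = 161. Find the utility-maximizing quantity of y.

This is Cobb-Douglas in (x−4, y−15): tangency gives 1/7·p_y·(y−15) = 6/7·p_x·(x−4).
After buying the subsistence bundle (4, 15), a share 1/7 of the remaining income goes to x: x* = 4 + 1/7·(I − 4p_x − 15p_y)/p_x.
Discretionary income = 161 − 4·1 − 15·9.64 = 12.4; y* = 15 + 6/7·12.4/9.64 = 16.1025.

y* = 16.1025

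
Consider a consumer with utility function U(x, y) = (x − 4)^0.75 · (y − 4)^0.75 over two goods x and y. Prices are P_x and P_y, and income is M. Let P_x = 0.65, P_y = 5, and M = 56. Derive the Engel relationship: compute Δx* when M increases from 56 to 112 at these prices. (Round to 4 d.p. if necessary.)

Let x' = x−4, y' = y−4. MRS = y'/x' = P_x/P_y.
Substituting into the budget: x* = 4 + 0.5·(M − 4·P_x − 4·P_y)/P_x, and y* = 4 + 0.5·(…)/P_y.
Discretionary income = 56 − 4·0.65 − 4·5 = 33.4; x* = 4 + 0.5·33.4/0.65 = 29.6923.
At M' = 112: x* = 72.7692. Change: 72.7692 − 29.6923 = 43.0769.

Δx* = 43.0769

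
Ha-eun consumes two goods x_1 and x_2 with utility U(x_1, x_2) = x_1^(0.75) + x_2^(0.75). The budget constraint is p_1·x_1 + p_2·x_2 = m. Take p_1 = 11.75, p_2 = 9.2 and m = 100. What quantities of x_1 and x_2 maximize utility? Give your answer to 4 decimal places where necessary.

x_1* = 2.7602, x_2* = 7.3443

MU_x_1 ∝ x_1^(-0.25), MU_x_2 ∝ x_2^(-0.25), so MRS = (x_2/x_1)^(0.25) = p_1/p_2.
Hence x_2/x_1 = (p_1/p_2)^(1/(0.25)), i.e. raised to the 4 power.
With the ratio pinned down, the budget gives x_1* = m/(p_1 + p_2·(x_2/x_1)) and x_2* = (x_2/x_1)·x_1*.
Numerically x_2/x_1 = 2.660726, so x_1* = 100/(11.75 + 9.2·2.660726) = 2.7602 and x_2* = 2.660726·2.7602 = 7.3443.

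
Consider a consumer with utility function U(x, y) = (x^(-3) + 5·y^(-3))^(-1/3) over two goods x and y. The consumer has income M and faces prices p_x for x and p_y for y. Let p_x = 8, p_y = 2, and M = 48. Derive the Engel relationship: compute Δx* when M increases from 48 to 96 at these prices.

Δx* = 3.9249

From the CES first-order condition, (1/5)·(y/x)^(4) = p_x/p_y.
Solve for the ratio: y/x = [5·p_x/p_y]^(0.25).
With the ratio pinned down, the budget gives x* = M/(p_x + p_y·(y/x)) and y* = (y/x)·x*.
Numerically y/x = 2.114743, so x* = 48/(8 + 2·2.114743) = 3.9249.
At M' = 96: x* = 7.8499. Change: 7.8499 − 3.9249 = 3.9249.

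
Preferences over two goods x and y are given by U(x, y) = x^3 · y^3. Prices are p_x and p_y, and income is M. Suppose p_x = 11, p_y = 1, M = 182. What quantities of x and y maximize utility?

x* = 8.2727, y* = 91

MU_x/MU_y = (3·y)/(3·x); tangency sets this equal to p_x/p_y.
Rearranging, p_y·y = p_x·x. Substituting into the budget gives p_x·x·(1 + 1) = M.
Demand: x*(p_x,p_y,M) = 0.5·M/p_x and y* = 0.5·M/p_y.
At p_x=11, p_y=1, M=182: x* = 0.5·182/11 = 8.2727, y* = 91.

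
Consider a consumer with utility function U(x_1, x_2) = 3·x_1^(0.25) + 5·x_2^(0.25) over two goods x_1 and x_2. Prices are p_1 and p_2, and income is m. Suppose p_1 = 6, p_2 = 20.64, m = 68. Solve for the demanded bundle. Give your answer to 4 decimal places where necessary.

From the CES first-order condition, (3/5)·(x_2/x_1)^(0.75) = p_1/p_2.
Hence x_2/x_1 = ((5/3)·p_1/p_2)^(1/(0.75)), i.e. raised to the 4/3 power.
Substitute x_2 = (x_2/x_1)·x_1 into the budget: x_1* = m/(p_1 + p_2·(x_2/x_1)).
Numerically x_2/x_1 = 0.380528, so x_1* = 68/(6 + 20.64·0.380528) = 4.9083 and x_2* = 0.380528·4.9083 = 1.8677.

x_1* = 4.9083, x_2* = 1.8677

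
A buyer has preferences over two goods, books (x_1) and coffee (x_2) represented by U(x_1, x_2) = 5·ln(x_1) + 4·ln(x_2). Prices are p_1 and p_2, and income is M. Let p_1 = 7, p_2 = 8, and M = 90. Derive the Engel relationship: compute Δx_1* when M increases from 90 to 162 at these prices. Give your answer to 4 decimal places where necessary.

Δx_1* = 5.7143

The MRS is (5/4)·x_2/x_1. Set MRS = p_1/p_2.
Rearranging, p_2·x_2 = (4/5)·p_1·x_1. Substituting into the budget gives p_1·x_1·(1 + (4/5)) = M.
Demand: x_1*(p_1,p_2,M) = 5/9·M/p_1 and x_2* = 4/9·M/p_2.
At p_1=7, p_2=8, M=90: x_1* = 5/9·90/7 = 7.1429.
At M' = 162: x_1* = 12.8571. Change: 12.8571 − 7.1429 = 5.7143.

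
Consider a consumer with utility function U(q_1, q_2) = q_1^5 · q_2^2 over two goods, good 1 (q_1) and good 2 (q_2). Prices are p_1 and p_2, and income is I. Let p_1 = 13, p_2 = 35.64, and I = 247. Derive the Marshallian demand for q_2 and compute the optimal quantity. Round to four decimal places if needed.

q_2* = 1.9801

Tangency: MRS = (5/2)·q_2/q_1 = p_1/p_2.
So 5·p_2·q_2 = 2·p_1·q_1; combined with the budget, a share 5/7 of income goes to q_1.
Demand: q_1*(p_1,p_2,I) = 5/7·I/p_1 and q_2* = 2/7·I/p_2.
At p_1=13, p_2=35.64, I=247: q_2* = 2/7·247/35.64 = 1.9801.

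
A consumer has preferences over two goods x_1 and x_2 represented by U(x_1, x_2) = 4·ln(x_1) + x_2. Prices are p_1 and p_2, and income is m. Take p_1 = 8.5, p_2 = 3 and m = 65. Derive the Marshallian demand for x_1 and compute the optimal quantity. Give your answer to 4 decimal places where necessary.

Set MRS = p_1/p_2: (4/x_1)/1 = p_1/p_2.
So x_1*(p_1,p_2) = 4·p_2/p_1, independent of income; and x_2* = (m − 4·p_2)/p_2.
At the given prices: x_1* = 4·3/8.5 = 1.4118.

x_1* = 1.4118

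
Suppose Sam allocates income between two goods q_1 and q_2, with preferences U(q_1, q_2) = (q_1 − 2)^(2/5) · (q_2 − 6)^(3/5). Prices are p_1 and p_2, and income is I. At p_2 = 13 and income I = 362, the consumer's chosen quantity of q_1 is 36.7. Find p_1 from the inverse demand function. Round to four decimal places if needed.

This is Cobb-Douglas in (q_1−2, q_2−6): tangency gives 0.4·p_2·(q_2−6) = 0.6·p_1·(q_1−2).
After buying the subsistence bundle (2, 6), a share 0.4 of the remaining income goes to q_1: q_1* = 2 + 0.4·(I − 2p_1 − 6p_2)/p_1.
Set q_1* = 36.7 in the demand function and solve for p_1: p_1 = 3.2.

p_1 = 3.2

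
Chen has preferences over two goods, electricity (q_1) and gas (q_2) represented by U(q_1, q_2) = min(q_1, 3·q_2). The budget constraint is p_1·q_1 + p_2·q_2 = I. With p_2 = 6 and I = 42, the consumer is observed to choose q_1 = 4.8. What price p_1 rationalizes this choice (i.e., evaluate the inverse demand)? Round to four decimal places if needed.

p_1 = 6.75

With perfect complements, no substitution: consume in ratio q_1:q_2 = 3:1.
Budget: p_1·q_1 + p_2·(1/3)·q_1 = I, so (3·p_1 + p_2)·q_1 = 3·I.
Demand: q_1*(p_1,p_2,I) = 3·I/(3·p_1 + p_2), q_2* = I/(3·p_1 + p_2).
Set q_1* = 4.8 in the demand function and solve for p_1: p_1 = 6.75.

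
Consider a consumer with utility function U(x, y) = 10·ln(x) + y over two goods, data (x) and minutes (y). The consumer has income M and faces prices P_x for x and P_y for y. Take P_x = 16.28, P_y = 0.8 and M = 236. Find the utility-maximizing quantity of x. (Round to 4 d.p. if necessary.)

Set MRS = P_x/P_y: (10/x)/1 = P_x/P_y.
So x*(P_x,P_y) = 10·P_y/P_x, independent of income; and y* = (M − 10·P_y)/P_y.
At the given prices: x* = 10·0.8/16.28 = 0.4914.

x* = 0.4914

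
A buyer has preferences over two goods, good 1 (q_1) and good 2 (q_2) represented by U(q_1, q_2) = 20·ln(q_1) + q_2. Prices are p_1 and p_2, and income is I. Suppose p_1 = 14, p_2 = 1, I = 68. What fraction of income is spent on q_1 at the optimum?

MU_q_1 = 20/q_1, MU_q_2 = 1. Tangency: 20/q_1 = p_1/p_2.
So q_1*(p_1,p_2) = 20·p_2/p_1, independent of income; and q_2* = (I − 20·p_2)/p_2.
At the given prices: q_1* = 20·1/14 = 1.4286, and q_2* = 48.
Expenditure on q_1: 14·1.4286 = 20; share = 0.2941.

share on q_1 = 0.2941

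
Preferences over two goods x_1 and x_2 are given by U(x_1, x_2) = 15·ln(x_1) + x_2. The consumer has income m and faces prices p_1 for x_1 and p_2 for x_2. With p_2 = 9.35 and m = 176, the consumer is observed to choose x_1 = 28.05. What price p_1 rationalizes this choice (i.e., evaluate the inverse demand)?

p_1 = 5

Set MRS = p_1/p_2: (15/x_1)/1 = p_1/p_2.
So x_1*(p_1,p_2) = 15·p_2/p_1, independent of income; and x_2* = (m − 15·p_2)/p_2.
Set x_1* = 28.05 in the demand function and solve for p_1: p_1 = 5.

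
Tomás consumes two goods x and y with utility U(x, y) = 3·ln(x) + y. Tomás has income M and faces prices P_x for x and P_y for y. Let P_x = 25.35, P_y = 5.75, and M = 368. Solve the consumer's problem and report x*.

MU_x = 3/x, MU_y = 1. Tangency: 3/x = P_x/P_y.
So x*(P_x,P_y) = 3·P_y/P_x, independent of income; and y* = (M − 3·P_y)/P_y.
At the given prices: x* = 3·5.75/25.35 = 0.6805.

x* = 0.6805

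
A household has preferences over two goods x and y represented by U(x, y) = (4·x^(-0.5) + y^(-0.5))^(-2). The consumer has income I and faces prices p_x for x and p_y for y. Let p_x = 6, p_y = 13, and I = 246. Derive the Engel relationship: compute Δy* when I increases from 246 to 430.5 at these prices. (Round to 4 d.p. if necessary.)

Δy* = 4.8153

Numerically y/x = 0.237009, so x* = 246/(6 + 13·0.237009) = 27.0892 and y* = 0.237009·27.0892 = 6.4204.
At I' = 430.5: y* = 11.2357. Change: 11.2357 − 6.4204 = 4.8153.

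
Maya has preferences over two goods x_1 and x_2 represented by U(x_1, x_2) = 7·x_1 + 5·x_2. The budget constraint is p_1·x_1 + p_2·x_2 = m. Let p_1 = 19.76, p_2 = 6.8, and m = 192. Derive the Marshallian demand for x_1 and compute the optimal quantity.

Linear utility — the consumer picks whichever good has higher MU/price: 7/19.76 = 0.3543 vs 5/6.8 = 0.7353.
x_2 gives more utility per dollar, so spend all income on x_2: x_2* = m/p_2, x_1* = 0.
Numerically: x_1* = 0, x_2* = 28.2353.

x_1* = 0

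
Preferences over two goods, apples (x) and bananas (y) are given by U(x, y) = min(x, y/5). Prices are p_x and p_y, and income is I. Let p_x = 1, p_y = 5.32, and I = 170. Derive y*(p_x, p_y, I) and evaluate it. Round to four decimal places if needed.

With perfect complements, no substitution: consume in ratio x:y = 1:5.
Budget: p_x·x + p_y·5·x = I, so (p_x + 5·p_y)·x = I.
Demand: x*(p_x,p_y,I) = I/(p_x + 5·p_y), y* = 5·I/(p_x + 5·p_y).
Here 1 + 5·5.32 = 27.6, giving y* = 30.7971.

y* = 30.7971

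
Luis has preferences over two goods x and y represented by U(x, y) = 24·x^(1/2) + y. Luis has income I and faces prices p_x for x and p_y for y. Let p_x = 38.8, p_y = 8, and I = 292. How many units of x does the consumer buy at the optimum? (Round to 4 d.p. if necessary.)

x* = 6.1218

MU_x = 12/√x, MU_y = 1. Tangency: 12/√x = p_x/p_y.
Solve: √x = 12·p_y/p_x, so x*(p_x,p_y) = (12·p_y/p_x)², and y* = (I − p_x·x*)/p_y.
Plugging in: x* = (12·8/38.8)² = 6.1218.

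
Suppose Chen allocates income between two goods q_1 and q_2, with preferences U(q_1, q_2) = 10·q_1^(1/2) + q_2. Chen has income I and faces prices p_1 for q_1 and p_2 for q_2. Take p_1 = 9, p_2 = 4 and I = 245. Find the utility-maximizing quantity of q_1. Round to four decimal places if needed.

q_1* = 4.9383

MU_q_1 = 5/√q_1, MU_q_2 = 1. Tangency: 5/√q_1 = p_1/p_2.
Solve: √q_1 = 5·p_2/p_1, so q_1*(p_1,p_2) = (5·p_2/p_1)², and q_2* = (I − p_1·q_1*)/p_2.
Plugging in: q_1* = (5·4/9)² = 4.9383.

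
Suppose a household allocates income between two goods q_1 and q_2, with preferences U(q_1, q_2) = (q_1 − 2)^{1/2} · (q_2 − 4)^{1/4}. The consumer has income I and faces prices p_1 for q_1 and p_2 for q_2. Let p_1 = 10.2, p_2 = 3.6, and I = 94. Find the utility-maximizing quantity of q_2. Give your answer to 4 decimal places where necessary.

Let q_1' = q_1−2, q_2' = q_2−4. MRS = 2·q_2'/q_1' = p_1/p_2.
Substituting into the budget: q_1* = 2 + 2/3·(I − 2·p_1 − 4·p_2)/p_1, and q_2* = 4 + 1/3·(…)/p_2.
Discretionary income = 94 − 2·10.2 − 4·3.6 = 59.2; q_2* = 4 + 1/3·59.2/3.6 = 9.4815.

q_2* = 9.4815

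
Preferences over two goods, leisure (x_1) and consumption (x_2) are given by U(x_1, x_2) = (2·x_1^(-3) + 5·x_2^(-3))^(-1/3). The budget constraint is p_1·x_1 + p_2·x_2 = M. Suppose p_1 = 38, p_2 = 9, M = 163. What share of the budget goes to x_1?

share on x_1 = 0.7008

MU_x_1 ∝ 2·x_1^(-4), MU_x_2 ∝ 5·x_2^(-4), so MRS = (2/5)·(x_2/x_1)^(4) = p_1/p_2.
Solve for the ratio: x_2/x_1 = [(5/2)·p_1/p_2]^(0.25).
With the ratio pinned down, the budget gives x_1* = M/(p_1 + p_2·(x_2/x_1)) and x_2* = (x_2/x_1)·x_1*.
Numerically x_2/x_1 = 1.802479, so x_1* = 163/(38 + 9·1.802479) = 3.0061 and x_2* = 1.802479·3.0061 = 5.4185.
Expenditure on x_1: 38·3.0061 = 114.2334; share = 0.7008.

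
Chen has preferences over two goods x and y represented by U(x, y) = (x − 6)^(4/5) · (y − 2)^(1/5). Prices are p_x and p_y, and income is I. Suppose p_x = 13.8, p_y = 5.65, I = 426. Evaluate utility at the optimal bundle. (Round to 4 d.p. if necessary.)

Substituting into the budget: x* = 6 + 0.8·(I − 6·p_x − 2·p_y)/p_x, and y* = 2 + 0.2·(…)/p_y.
Discretionary income = 426 − 6·13.8 − 2·5.65 = 331.9; x* = 6 + 0.8·331.9/13.8 = 25.2406; y* = 2 + 0.2·331.9/5.65 = 13.7487.
Utility at the optimum: U(25.2406, 13.7487) = 17.433.

V = 17.433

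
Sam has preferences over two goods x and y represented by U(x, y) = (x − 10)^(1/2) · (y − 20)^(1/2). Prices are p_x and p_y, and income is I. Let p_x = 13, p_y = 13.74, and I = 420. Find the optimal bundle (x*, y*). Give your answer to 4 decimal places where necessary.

x* = 10.5846, y* = 20.5531

This is Cobb-Douglas in (x−10, y−20): tangency gives 0.5·p_y·(y−20) = 0.5·p_x·(x−10).
Substituting into the budget: x* = 10 + 0.5·(I − 10·p_x − 20·p_y)/p_x, and y* = 20 + 0.5·(…)/p_y.
Discretionary income = 420 − 10·13 − 20·13.74 = 15.2; x* = 10 + 0.5·15.2/13 = 10.5846; y* = 20 + 0.5·15.2/13.74 = 20.5531.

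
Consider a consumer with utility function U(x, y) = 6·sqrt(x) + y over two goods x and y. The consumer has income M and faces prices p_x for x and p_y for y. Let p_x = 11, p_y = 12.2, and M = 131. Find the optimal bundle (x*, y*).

MU_x = 3/√x, MU_y = 1. Tangency: 3/√x = p_x/p_y.
Solve: √x = 3·p_y/p_x, so x*(p_x,p_y) = (3·p_y/p_x)², and y* = (M − p_x·x*)/p_y.
Plugging in: x* = (3·12.2/11)² = 11.0707, y* = 0.7559.

x* = 11.0707, y* = 0.7559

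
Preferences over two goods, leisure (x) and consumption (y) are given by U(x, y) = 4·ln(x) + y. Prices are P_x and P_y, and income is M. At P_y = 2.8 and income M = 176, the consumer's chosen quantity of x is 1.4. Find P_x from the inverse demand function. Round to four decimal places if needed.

MU_x = 4/x, MU_y = 1. Tangency: 4/x = P_x/P_y.
So x*(P_x,P_y) = 4·P_y/P_x, independent of income; and y* = (M − 4·P_y)/P_y.
Set x* = 1.4 in the demand function and solve for P_x: P_x = 8.

P_x = 8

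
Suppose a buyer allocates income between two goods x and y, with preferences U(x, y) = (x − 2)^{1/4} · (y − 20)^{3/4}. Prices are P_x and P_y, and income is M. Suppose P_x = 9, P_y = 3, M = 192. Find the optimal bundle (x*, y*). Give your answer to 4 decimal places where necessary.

x* = 5.1667, y* = 48.5

This is Cobb-Douglas in (x−2, y−20): tangency gives 0.25·P_y·(y−20) = 0.75·P_x·(x−2).
After buying the subsistence bundle (2, 20), a share 0.25 of the remaining income goes to x: x* = 2 + 0.25·(M − 2P_x − 20P_y)/P_x.
Discretionary income = 192 − 2·9 − 20·3 = 114; x* = 2 + 0.25·114/9 = 5.1667; y* = 20 + 0.75·114/3 = 48.5.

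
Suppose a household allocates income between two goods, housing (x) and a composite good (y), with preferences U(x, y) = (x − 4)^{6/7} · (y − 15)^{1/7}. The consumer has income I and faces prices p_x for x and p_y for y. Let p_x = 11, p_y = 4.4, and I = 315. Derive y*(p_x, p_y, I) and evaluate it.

y* = 21.6558

Discretionary income = 315 − 4·11 − 15·4.4 = 205; y* = 15 + 1/7·205/4.4 = 21.6558.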